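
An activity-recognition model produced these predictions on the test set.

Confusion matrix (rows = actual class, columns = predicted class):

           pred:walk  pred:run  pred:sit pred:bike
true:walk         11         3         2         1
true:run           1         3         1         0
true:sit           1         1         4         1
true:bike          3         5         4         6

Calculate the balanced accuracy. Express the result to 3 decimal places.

Balanced accuracy = mean of per-class recall.
  walk: recall = 11/17 = 0.6471
  run: recall = 3/5 = 0.6000
  sit: recall = 4/7 = 0.5714
  bike: recall = 6/18 = 0.3333
Mean = (0.6471 + 0.6000 + 0.5714 + 0.3333) / 4 = 0.538

0.538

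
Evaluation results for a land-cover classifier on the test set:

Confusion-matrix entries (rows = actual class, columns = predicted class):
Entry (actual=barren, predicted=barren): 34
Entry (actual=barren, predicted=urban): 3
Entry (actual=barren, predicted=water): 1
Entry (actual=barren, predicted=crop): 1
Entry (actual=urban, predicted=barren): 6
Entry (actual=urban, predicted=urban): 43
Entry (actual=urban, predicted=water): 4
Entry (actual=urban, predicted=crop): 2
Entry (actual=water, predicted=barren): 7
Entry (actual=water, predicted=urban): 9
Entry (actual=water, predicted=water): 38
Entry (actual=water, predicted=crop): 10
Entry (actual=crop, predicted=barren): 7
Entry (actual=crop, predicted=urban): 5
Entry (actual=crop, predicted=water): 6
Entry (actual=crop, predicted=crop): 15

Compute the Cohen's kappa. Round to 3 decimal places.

0.569

Observed agreement pₒ = trace/N = 130/191 = 0.6806
Expected agreement pₑ = Σ (rowᵢ·colᵢ)/N² = (39·54 + 55·60 + 64·49 + 33·28)/191² = 0.2595
κ = (pₒ − pₑ)/(1 − pₑ) = (0.6806 − 0.2595)/(1 − 0.2595) = 0.569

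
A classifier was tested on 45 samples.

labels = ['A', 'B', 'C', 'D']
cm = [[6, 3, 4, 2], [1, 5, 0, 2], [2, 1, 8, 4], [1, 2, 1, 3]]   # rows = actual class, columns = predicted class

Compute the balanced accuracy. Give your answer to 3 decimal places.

0.497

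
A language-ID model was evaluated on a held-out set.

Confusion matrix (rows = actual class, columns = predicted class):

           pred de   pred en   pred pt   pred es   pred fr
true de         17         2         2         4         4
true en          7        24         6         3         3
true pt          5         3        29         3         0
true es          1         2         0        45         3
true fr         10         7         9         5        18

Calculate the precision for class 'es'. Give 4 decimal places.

precision = TP/(TP+FP).
es: TP=45, FP=4+3+3+5=15 → 45/60 = 0.75000

0.7500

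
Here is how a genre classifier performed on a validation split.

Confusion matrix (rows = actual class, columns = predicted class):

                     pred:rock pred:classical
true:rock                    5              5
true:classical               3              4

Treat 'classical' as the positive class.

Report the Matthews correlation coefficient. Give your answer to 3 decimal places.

MCC = (TP·TN − FP·FN) / √((TP+FP)(TP+FN)(TN+FP)(TN+FN))
Numerator = 4·5 − 5·3 = 5
Denominator = √(9·7·10·8) = √5040 = 70.9930
MCC = 5 / 70.9930 = 0.070

0.070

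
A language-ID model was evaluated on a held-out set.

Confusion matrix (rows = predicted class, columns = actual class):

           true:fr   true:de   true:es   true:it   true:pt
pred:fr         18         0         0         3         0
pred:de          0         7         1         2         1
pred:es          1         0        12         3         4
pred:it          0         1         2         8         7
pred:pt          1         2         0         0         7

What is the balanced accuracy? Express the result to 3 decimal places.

0.654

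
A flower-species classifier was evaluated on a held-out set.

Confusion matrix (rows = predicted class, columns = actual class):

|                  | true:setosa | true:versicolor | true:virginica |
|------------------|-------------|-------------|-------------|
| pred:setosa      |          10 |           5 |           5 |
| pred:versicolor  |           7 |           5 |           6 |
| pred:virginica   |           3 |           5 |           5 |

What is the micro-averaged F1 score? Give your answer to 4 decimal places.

Micro-averaging pools counts across classes: ΣTP=20, ΣFP=31, ΣFN=31.
Micro-F1 score = 2·TP/(2·TP+FP+FN) on pooled counts = 0.3922 (equals overall accuracy in single-label multiclass).

0.3922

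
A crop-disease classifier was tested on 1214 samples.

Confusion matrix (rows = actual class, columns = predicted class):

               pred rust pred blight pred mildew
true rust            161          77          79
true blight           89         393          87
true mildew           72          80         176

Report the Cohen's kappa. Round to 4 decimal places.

0.3793

Observed agreement pₒ = trace/N = 730/1214 = 0.60132
Expected agreement pₑ = Σ (rowᵢ·colᵢ)/N² = (317·322 + 569·550 + 328·342)/1214² = 0.35772
κ = (pₒ − pₑ)/(1 − pₑ) = (0.60132 − 0.35772)/(1 − 0.35772) = 0.3793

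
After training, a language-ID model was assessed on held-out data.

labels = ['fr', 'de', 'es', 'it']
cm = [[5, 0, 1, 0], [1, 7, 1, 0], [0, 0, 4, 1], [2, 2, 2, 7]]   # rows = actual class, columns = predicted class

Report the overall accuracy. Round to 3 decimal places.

0.697

Accuracy = trace / total = (5+7+4+7=23) / 33 = 23/33 = 0.697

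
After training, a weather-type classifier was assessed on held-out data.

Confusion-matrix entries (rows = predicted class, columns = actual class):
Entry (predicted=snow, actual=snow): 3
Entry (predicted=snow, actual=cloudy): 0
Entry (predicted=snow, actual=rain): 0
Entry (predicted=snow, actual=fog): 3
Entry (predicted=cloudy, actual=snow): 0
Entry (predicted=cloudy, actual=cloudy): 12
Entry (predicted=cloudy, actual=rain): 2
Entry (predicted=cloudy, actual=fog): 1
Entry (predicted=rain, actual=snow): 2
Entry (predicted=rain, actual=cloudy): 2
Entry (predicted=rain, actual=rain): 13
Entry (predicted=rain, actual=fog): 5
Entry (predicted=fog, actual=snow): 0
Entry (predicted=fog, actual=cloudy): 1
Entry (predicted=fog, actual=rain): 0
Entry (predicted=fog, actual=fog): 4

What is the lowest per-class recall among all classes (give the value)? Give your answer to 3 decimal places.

Per-class recall (TP/(TP+FN)):
  snow: TP=3, FN=0+2+0=2 → 3/5 = 0.6000
  cloudy: TP=12, FN=0+2+1=3 → 12/15 = 0.8000
  rain: TP=13, FN=0+2+0=2 → 13/15 = 0.8667
  fog: TP=4, FN=3+1+5=9 → 4/13 = 0.3077
Lowest is class 'fog' with recall = 0.308.

0.308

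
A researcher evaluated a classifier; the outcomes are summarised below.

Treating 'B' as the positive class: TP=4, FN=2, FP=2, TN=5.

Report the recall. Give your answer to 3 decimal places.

0.667

Recall = TP/(TP+FN) = 4/(4+2) = 4/6 = 0.667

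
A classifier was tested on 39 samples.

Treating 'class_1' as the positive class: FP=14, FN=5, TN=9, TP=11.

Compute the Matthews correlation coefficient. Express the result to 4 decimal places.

MCC = (TP·TN − FP·FN) / √((TP+FP)(TP+FN)(TN+FP)(TN+FN))
Numerator = 11·9 − 14·5 = 29
Denominator = √(25·16·23·14) = √128800 = 358.8872
MCC = 29 / 358.8872 = 0.0808

0.0808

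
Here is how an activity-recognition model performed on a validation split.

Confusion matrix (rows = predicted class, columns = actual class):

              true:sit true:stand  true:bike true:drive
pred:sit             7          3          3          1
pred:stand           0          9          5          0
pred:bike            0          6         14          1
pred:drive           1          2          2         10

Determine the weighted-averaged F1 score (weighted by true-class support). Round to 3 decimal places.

0.617

Per-class F1 score (2·TP/(2·TP+FP+FN)):
  sit: TP=7, FP=3+3+1=7, FN=0+0+1=1 → 14/22 = 0.6364
  stand: TP=9, FP=0+5+0=5, FN=3+6+2=11 → 18/34 = 0.5294
  bike: TP=14, FP=0+6+1=7, FN=3+5+2=10 → 28/45 = 0.6222
  drive: TP=10, FP=1+2+2=5, FN=1+0+1=2 → 20/27 = 0.7407
Weighted-F1 score = Σ (supportᵢ/N)·F1 scoreᵢ with N=64: (8/64)·0.6364 + (20/64)·0.5294 + (24/64)·0.6222 + (12/64)·0.7407 = 0.617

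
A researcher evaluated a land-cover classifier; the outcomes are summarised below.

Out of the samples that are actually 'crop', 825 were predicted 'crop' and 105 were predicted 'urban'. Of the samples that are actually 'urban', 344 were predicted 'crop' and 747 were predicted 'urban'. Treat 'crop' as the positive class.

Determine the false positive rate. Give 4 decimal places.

FPR = FP/(FP+TN) = 344/(344+747) = 0.3153

0.3153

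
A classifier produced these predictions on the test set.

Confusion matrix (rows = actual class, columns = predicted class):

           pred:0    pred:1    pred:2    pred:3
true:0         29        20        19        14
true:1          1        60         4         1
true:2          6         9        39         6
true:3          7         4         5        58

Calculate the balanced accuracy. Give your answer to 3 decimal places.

Balanced accuracy = mean of per-class recall.
  0: recall = 29/82 = 0.3537
  1: recall = 60/66 = 0.9091
  2: recall = 39/60 = 0.6500
  3: recall = 58/74 = 0.7838
Mean = (0.3537 + 0.9091 + 0.6500 + 0.7838) / 4 = 0.674

0.674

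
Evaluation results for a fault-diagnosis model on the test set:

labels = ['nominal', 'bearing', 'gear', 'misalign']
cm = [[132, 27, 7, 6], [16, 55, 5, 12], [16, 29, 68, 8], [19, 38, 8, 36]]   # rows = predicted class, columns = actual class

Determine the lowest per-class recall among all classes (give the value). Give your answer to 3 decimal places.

Per-class recall (TP/(TP+FN)):
  nominal: TP=132, FN=16+16+19=51 → 132/183 = 0.7213
  bearing: TP=55, FN=27+29+38=94 → 55/149 = 0.3691
  gear: TP=68, FN=7+5+8=20 → 68/88 = 0.7727
  misalign: TP=36, FN=6+12+8=26 → 36/62 = 0.5806
Lowest is class 'bearing' with recall = 0.369.

0.369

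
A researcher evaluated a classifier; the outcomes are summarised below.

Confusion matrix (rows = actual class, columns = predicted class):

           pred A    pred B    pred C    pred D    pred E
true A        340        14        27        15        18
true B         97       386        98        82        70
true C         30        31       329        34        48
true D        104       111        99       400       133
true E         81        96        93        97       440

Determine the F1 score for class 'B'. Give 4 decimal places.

0.5631

Take TP from the diagonal, FP from the rest of the 'B' prediction marginal, FN from the rest of the 'B' actual marginal.
F1 score = 2·TP/(2·TP+FP+FN).
B: TP=386, FP=14+31+111+96=252, FN=97+98+82+70=347 → 772/1371 = 0.56309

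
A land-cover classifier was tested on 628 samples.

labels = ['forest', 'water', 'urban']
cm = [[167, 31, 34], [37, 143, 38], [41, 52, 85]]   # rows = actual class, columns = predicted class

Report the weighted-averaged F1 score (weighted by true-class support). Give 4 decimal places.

0.6261

Per-class F1 score (2·TP/(2·TP+FP+FN)):
  forest: TP=167, FP=37+41=78, FN=31+34=65 → 334/477 = 0.70021
  water: TP=143, FP=31+52=83, FN=37+38=75 → 286/444 = 0.64414
  urban: TP=85, FP=34+38=72, FN=41+52=93 → 170/335 = 0.50746
Weighted-F1 score = Σ (supportᵢ/N)·F1 scoreᵢ with N=628: (232/628)·0.70021 + (218/628)·0.64414 + (178/628)·0.50746 = 0.6261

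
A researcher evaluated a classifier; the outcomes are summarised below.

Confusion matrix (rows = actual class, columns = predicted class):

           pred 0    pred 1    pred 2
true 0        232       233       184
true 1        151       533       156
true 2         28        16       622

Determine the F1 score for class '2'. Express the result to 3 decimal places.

0.764

One-vs-rest for '2': TP = diagonal; FP = other classes predicted '2'; FN = '2' predicted as other.
F1 score = 2·TP/(2·TP+FP+FN).
2: TP=622, FP=184+156=340, FN=28+16=44 → 1244/1628 = 0.7641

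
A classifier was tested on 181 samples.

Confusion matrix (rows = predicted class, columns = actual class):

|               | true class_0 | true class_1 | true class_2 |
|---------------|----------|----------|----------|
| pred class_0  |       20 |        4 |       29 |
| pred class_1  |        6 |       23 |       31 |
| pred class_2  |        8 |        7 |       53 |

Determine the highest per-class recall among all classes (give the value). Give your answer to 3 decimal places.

0.676

Per-class recall (TP/(TP+FN)):
  class_0: TP=20, FN=6+8=14 → 20/34 = 0.5882
  class_1: TP=23, FN=4+7=11 → 23/34 = 0.6765
  class_2: TP=53, FN=29+31=60 → 53/113 = 0.4690
Highest is class 'class_1' with recall = 0.676.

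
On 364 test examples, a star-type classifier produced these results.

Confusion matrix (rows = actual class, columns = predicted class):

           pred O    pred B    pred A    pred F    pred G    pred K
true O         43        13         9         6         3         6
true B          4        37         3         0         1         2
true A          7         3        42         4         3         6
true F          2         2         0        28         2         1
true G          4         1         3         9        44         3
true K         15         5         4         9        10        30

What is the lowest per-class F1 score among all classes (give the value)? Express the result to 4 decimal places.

0.4959

Per-class F1 score (2·TP/(2·TP+FP+FN)):
  O: TP=43, FP=4+7+2+4+15=32, FN=13+9+6+3+6=37 → 86/155 = 0.55484
  B: TP=37, FP=13+3+2+1+5=24, FN=4+3+0+1+2=10 → 74/108 = 0.68519
  A: TP=42, FP=9+3+0+3+4=19, FN=7+3+4+3+6=23 → 84/126 = 0.66667
  F: TP=28, FP=6+0+4+9+9=28, FN=2+2+0+2+1=7 → 56/91 = 0.61538
  G: TP=44, FP=3+1+3+2+10=19, FN=4+1+3+9+3=20 → 88/127 = 0.69291
  K: TP=30, FP=6+2+6+1+3=18, FN=15+5+4+9+10=43 → 60/121 = 0.49587
Lowest is class 'K' with F1 score = 0.4959.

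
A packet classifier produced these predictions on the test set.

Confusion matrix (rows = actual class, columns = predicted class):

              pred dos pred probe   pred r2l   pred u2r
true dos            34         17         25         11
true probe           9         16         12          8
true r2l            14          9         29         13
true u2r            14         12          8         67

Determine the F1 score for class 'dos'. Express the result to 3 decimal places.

Treat 'dos' as positive and all other classes as negative.
F1 score = 2·TP/(2·TP+FP+FN).
dos: TP=34, FP=9+14+14=37, FN=17+25+11=53 → 68/158 = 0.4304

0.430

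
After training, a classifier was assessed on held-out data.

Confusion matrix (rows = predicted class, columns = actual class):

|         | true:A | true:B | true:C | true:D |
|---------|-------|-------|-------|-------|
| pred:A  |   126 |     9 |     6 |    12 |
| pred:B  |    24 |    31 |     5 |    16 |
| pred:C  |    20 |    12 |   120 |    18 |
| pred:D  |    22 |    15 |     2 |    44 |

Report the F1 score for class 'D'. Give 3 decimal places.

0.509

One-vs-rest for 'D': TP = diagonal; FP = other classes predicted 'D'; FN = 'D' predicted as other.
F1 score = 2·TP/(2·TP+FP+FN).
D: TP=44, FP=22+15+2=39, FN=12+16+18=46 → 88/173 = 0.5087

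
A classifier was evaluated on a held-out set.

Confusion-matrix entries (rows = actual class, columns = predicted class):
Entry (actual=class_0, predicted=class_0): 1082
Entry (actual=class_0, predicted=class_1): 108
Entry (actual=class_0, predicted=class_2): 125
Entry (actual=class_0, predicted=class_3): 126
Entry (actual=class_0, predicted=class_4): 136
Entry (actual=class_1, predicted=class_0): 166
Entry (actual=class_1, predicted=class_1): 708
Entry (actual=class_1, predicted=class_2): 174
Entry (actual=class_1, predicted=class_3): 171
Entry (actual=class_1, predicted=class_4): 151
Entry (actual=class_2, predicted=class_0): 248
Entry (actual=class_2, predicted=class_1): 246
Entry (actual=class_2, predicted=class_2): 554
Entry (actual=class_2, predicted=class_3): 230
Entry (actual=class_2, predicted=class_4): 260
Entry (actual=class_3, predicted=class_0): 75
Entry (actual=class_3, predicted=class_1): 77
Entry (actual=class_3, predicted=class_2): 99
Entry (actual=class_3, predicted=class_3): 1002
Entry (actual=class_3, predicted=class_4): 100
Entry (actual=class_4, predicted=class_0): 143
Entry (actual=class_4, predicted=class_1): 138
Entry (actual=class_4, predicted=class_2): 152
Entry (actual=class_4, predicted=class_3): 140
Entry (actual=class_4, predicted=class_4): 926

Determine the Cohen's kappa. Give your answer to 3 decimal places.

Observed agreement pₒ = trace/N = 4272/7337 = 0.5823
Expected agreement pₑ = Σ (rowᵢ·colᵢ)/N² = (1577·1714 + 1370·1277 + 1538·1104 + 1353·1669 + 1499·1573)/7337² = 0.2000
κ = (pₒ − pₑ)/(1 − pₑ) = (0.5823 − 0.2000)/(1 − 0.2000) = 0.478

0.478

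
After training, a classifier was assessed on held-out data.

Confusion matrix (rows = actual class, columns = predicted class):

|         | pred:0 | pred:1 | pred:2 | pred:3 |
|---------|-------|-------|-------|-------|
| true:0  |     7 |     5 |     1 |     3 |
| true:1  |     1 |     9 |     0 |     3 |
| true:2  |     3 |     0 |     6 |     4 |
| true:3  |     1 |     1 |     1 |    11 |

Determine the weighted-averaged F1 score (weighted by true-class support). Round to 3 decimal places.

Per-class F1 score (2·TP/(2·TP+FP+FN)):
  0: TP=7, FP=1+3+1=5, FN=5+1+3=9 → 14/28 = 0.5000
  1: TP=9, FP=5+0+1=6, FN=1+0+3=4 → 18/28 = 0.6429
  2: TP=6, FP=1+0+1=2, FN=3+0+4=7 → 12/21 = 0.5714
  3: TP=11, FP=3+3+4=10, FN=1+1+1=3 → 22/35 = 0.6286
Weighted-F1 score = Σ (supportᵢ/N)·F1 scoreᵢ with N=56: (16/56)·0.5000 + (13/56)·0.6429 + (13/56)·0.5714 + (14/56)·0.6286 = 0.582

0.582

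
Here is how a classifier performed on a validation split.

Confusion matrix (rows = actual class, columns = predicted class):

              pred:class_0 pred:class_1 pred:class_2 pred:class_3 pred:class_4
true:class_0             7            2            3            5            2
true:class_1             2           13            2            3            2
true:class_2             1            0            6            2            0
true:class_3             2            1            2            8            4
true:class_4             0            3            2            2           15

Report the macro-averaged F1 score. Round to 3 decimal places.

0.537

Per-class F1 score (2·TP/(2·TP+FP+FN)):
  class_0: TP=7, FP=2+1+2+0=5, FN=2+3+5+2=12 → 14/31 = 0.4516
  class_1: TP=13, FP=2+0+1+3=6, FN=2+2+3+2=9 → 26/41 = 0.6341
  class_2: TP=6, FP=3+2+2+2=9, FN=1+0+2+0=3 → 12/24 = 0.5000
  class_3: TP=8, FP=5+3+2+2=12, FN=2+1+2+4=9 → 16/37 = 0.4324
  class_4: TP=15, FP=2+2+0+4=8, FN=0+3+2+2=7 → 30/45 = 0.6667
Macro-F1 score = mean = (0.4516 + 0.6341 + 0.5000 + 0.4324 + 0.6667) / 5 = 0.537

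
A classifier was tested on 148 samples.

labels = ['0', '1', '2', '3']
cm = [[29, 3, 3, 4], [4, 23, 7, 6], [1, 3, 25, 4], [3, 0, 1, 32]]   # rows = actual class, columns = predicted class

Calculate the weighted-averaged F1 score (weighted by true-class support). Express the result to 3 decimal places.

Per-class F1 score (2·TP/(2·TP+FP+FN)):
  0: TP=29, FP=4+1+3=8, FN=3+3+4=10 → 58/76 = 0.7632
  1: TP=23, FP=3+3+0=6, FN=4+7+6=17 → 46/69 = 0.6667
  2: TP=25, FP=3+7+1=11, FN=1+3+4=8 → 50/69 = 0.7246
  3: TP=32, FP=4+6+4=14, FN=3+0+1=4 → 64/82 = 0.7805
Weighted-F1 score = Σ (supportᵢ/N)·F1 scoreᵢ with N=148: (39/148)·0.7632 + (40/148)·0.6667 + (33/148)·0.7246 + (36/148)·0.7805 = 0.733

0.733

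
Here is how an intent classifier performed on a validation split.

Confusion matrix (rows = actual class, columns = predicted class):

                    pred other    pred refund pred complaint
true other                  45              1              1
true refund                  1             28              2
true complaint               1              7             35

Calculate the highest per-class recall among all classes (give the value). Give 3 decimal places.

0.957

Per-class recall (TP/(TP+FN)):
  other: TP=45, FN=1+1=2 → 45/47 = 0.9574
  refund: TP=28, FN=1+2=3 → 28/31 = 0.9032
  complaint: TP=35, FN=1+7=8 → 35/43 = 0.8140
Highest is class 'other' with recall = 0.957.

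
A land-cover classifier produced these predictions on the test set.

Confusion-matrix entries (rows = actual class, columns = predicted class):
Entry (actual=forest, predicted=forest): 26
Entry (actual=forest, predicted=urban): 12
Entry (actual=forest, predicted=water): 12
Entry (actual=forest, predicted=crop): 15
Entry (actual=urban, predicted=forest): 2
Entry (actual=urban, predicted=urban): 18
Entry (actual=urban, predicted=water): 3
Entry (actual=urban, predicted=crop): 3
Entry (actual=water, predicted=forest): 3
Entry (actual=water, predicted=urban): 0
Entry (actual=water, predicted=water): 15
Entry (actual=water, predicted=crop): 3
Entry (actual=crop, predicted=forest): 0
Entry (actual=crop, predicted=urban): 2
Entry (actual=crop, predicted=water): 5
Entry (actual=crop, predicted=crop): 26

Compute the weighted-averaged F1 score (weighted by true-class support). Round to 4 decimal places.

0.5796

Per-class F1 score (2·TP/(2·TP+FP+FN)):
  forest: TP=26, FP=2+3+0=5, FN=12+12+15=39 → 52/96 = 0.54167
  urban: TP=18, FP=12+0+2=14, FN=2+3+3=8 → 36/58 = 0.62069
  water: TP=15, FP=12+3+5=20, FN=3+0+3=6 → 30/56 = 0.53571
  crop: TP=26, FP=15+3+3=21, FN=0+2+5=7 → 52/80 = 0.65000
Weighted-F1 score = Σ (supportᵢ/N)·F1 scoreᵢ with N=145: (65/145)·0.54167 + (26/145)·0.62069 + (21/145)·0.53571 + (33/145)·0.65000 = 0.5796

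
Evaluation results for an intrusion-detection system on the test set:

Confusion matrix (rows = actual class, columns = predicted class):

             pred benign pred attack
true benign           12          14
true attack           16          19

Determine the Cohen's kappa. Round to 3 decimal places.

0.004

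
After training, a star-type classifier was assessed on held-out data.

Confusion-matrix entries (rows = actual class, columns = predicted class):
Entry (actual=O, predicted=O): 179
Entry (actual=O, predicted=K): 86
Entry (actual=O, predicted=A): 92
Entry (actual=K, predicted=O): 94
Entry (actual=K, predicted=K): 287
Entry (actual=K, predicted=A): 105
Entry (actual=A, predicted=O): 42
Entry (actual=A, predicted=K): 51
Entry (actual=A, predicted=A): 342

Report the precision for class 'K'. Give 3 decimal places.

0.677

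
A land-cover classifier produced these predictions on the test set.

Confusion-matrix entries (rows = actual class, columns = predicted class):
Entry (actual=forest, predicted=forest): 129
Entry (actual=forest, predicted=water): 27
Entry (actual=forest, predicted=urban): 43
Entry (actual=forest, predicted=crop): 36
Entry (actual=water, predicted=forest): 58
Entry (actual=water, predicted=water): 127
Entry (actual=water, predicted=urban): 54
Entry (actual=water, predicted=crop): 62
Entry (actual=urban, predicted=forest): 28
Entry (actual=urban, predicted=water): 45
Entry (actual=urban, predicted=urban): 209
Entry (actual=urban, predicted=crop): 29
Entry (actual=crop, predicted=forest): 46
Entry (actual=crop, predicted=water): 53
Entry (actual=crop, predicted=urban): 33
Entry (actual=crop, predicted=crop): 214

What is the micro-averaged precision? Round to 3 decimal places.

Micro-averaging pools counts across classes: ΣTP=679, ΣFP=514, ΣFN=514.
Micro-precision = TP/(TP+FP) on pooled counts = 0.569 (equals overall accuracy in single-label multiclass).

0.569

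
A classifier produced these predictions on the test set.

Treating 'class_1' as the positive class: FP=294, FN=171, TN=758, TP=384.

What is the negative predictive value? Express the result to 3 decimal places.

NPV = TN/(TN+FN) = 758/(758+171) = 0.816

0.816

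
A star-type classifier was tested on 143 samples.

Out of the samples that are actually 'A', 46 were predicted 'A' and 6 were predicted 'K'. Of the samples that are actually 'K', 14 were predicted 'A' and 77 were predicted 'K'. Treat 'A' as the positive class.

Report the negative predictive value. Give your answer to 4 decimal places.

0.9277

NPV = TN/(TN+FN) = 77/(77+6) = 0.9277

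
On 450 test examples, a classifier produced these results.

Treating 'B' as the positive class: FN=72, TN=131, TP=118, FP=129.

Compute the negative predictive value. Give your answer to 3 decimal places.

NPV = TN/(TN+FN) = 131/(131+72) = 0.645

0.645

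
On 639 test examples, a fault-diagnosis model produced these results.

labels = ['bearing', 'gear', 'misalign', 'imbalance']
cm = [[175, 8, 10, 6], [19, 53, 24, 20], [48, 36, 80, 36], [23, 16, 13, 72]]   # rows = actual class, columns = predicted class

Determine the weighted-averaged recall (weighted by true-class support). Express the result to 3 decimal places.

0.595

Per-class recall (TP/(TP+FN)):
  bearing: TP=175, FN=8+10+6=24 → 175/199 = 0.8794
  gear: TP=53, FN=19+24+20=63 → 53/116 = 0.4569
  misalign: TP=80, FN=48+36+36=120 → 80/200 = 0.4000
  imbalance: TP=72, FN=23+16+13=52 → 72/124 = 0.5806
Weighted-recall = Σ (supportᵢ/N)·recallᵢ with N=639: (199/639)·0.8794 + (116/639)·0.4569 + (200/639)·0.4000 + (124/639)·0.5806 = 0.595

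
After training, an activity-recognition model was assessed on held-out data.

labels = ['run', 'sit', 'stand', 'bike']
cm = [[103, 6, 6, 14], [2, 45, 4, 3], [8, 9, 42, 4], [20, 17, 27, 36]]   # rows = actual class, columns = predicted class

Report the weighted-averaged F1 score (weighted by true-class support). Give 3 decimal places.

0.641

Per-class F1 score (2·TP/(2·TP+FP+FN)):
  run: TP=103, FP=2+8+20=30, FN=6+6+14=26 → 206/262 = 0.7863
  sit: TP=45, FP=6+9+17=32, FN=2+4+3=9 → 90/131 = 0.6870
  stand: TP=42, FP=6+4+27=37, FN=8+9+4=21 → 84/142 = 0.5915
  bike: TP=36, FP=14+3+4=21, FN=20+17+27=64 → 72/157 = 0.4586
Weighted-F1 score = Σ (supportᵢ/N)·F1 scoreᵢ with N=346: (129/346)·0.7863 + (54/346)·0.6870 + (63/346)·0.5915 + (100/346)·0.4586 = 0.641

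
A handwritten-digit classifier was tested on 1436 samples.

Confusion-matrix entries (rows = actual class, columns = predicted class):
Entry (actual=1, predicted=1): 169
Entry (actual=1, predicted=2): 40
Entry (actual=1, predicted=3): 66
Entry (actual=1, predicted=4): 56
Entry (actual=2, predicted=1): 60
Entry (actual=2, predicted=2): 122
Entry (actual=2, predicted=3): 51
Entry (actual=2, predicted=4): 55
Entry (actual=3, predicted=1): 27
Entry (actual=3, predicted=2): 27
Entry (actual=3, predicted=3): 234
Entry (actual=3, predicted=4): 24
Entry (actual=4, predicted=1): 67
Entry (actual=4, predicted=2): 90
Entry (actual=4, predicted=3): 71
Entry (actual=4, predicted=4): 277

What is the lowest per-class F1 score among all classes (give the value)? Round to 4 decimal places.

Per-class F1 score (2·TP/(2·TP+FP+FN)):
  1: TP=169, FP=60+27+67=154, FN=40+66+56=162 → 338/654 = 0.51682
  2: TP=122, FP=40+27+90=157, FN=60+51+55=166 → 244/567 = 0.43034
  3: TP=234, FP=66+51+71=188, FN=27+27+24=78 → 468/734 = 0.63760
  4: TP=277, FP=56+55+24=135, FN=67+90+71=228 → 554/917 = 0.60414
Lowest is class '2' with F1 score = 0.4303.

0.4303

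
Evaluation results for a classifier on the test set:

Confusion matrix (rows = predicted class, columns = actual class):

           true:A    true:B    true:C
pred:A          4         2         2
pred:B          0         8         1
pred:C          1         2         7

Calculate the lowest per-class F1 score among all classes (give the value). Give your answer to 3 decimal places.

0.615

Per-class F1 score (2·TP/(2·TP+FP+FN)):
  A: TP=4, FP=2+2=4, FN=0+1=1 → 8/13 = 0.6154
  B: TP=8, FP=0+1=1, FN=2+2=4 → 16/21 = 0.7619
  C: TP=7, FP=1+2=3, FN=2+1=3 → 14/20 = 0.7000
Lowest is class 'A' with F1 score = 0.615.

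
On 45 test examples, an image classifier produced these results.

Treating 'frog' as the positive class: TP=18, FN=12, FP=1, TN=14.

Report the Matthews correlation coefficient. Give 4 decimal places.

0.5090

MCC = (TP·TN − FP·FN) / √((TP+FP)(TP+FN)(TN+FP)(TN+FN))
Numerator = 18·14 − 1·12 = 240
Denominator = √(19·30·15·26) = √222300 = 471.4870
MCC = 240 / 471.4870 = 0.5090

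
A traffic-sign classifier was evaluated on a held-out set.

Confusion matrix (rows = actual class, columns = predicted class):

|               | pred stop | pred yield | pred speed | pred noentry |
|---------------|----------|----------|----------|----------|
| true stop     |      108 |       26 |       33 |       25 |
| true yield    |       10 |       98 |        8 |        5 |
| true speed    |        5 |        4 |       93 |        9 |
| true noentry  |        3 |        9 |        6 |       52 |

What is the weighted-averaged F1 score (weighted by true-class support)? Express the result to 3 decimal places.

Per-class F1 score (2·TP/(2·TP+FP+FN)):
  stop: TP=108, FP=10+5+3=18, FN=26+33+25=84 → 216/318 = 0.6792
  yield: TP=98, FP=26+4+9=39, FN=10+8+5=23 → 196/258 = 0.7597
  speed: TP=93, FP=33+8+6=47, FN=5+4+9=18 → 186/251 = 0.7410
  noentry: TP=52, FP=25+5+9=39, FN=3+9+6=18 → 104/161 = 0.6460
Weighted-F1 score = Σ (supportᵢ/N)·F1 scoreᵢ with N=494: (192/494)·0.6792 + (121/494)·0.7597 + (111/494)·0.7410 + (70/494)·0.6460 = 0.708

0.708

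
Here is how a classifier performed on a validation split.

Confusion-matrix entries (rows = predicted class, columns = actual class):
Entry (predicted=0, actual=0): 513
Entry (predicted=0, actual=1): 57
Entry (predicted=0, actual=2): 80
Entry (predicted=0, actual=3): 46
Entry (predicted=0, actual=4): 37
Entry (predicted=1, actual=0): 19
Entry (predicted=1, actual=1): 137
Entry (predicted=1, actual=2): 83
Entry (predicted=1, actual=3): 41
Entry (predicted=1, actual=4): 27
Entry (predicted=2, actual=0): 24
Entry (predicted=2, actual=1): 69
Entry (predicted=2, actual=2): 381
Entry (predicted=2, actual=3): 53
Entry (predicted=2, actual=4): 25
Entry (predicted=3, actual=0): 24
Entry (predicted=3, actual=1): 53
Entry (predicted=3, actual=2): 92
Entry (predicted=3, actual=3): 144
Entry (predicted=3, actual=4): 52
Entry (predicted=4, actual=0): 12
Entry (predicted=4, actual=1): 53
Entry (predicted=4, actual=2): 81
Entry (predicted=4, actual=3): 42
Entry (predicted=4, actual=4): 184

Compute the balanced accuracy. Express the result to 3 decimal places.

Balanced accuracy = mean of per-class recall.
  0: recall = 513/592 = 0.8666
  1: recall = 137/369 = 0.3713
  2: recall = 381/717 = 0.5314
  3: recall = 144/326 = 0.4417
  4: recall = 184/325 = 0.5662
Mean = (0.8666 + 0.3713 + 0.5314 + 0.4417 + 0.5662) / 5 = 0.555

0.555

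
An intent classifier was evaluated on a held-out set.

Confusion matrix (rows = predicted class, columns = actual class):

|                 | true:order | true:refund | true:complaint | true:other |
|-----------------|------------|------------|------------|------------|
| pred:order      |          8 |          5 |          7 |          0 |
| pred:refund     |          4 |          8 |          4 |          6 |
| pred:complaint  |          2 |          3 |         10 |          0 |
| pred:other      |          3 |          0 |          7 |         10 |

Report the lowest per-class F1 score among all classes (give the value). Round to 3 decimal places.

0.421

Per-class F1 score (2·TP/(2·TP+FP+FN)):
  order: TP=8, FP=5+7+0=12, FN=4+2+3=9 → 16/37 = 0.4324
  refund: TP=8, FP=4+4+6=14, FN=5+3+0=8 → 16/38 = 0.4211
  complaint: TP=10, FP=2+3+0=5, FN=7+4+7=18 → 20/43 = 0.4651
  other: TP=10, FP=3+0+7=10, FN=0+6+0=6 → 20/36 = 0.5556
Lowest is class 'refund' with F1 score = 0.421.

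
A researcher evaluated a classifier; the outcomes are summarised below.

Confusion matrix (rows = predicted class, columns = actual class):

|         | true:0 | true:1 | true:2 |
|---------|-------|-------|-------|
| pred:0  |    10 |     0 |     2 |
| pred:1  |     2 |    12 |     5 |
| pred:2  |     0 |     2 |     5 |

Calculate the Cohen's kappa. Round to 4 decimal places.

0.5600

Observed agreement pₒ = trace/N = 27/38 = 0.71053
Expected agreement pₑ = Σ (rowᵢ·colᵢ)/N² = (12·12 + 14·19 + 12·7)/38² = 0.34211
κ = (pₒ − pₑ)/(1 − pₑ) = (0.71053 − 0.34211)/(1 − 0.34211) = 0.5600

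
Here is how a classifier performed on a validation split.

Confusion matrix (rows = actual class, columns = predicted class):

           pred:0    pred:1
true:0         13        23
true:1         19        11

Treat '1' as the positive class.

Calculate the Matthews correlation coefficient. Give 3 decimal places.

MCC = (TP·TN − FP·FN) / √((TP+FP)(TP+FN)(TN+FP)(TN+FN))
Numerator = 11·13 − 23·19 = -294
Denominator = √(34·30·36·32) = √1175040 = 1083.9926
MCC = -294 / 1083.9926 = -0.271

-0.271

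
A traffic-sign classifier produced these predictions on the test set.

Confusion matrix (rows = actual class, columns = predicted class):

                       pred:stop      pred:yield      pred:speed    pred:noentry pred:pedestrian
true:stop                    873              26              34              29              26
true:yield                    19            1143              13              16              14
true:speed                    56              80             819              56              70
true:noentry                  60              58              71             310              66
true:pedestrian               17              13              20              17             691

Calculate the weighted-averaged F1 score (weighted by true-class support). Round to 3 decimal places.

0.830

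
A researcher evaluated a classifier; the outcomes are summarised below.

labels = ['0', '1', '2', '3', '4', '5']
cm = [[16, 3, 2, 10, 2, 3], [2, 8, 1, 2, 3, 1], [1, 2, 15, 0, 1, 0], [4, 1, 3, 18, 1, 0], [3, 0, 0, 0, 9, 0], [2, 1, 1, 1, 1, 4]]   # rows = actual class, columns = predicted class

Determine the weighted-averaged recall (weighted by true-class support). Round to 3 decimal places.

0.579

Per-class recall (TP/(TP+FN)):
  0: TP=16, FN=3+2+10+2+3=20 → 16/36 = 0.4444
  1: TP=8, FN=2+1+2+3+1=9 → 8/17 = 0.4706
  2: TP=15, FN=1+2+0+1+0=4 → 15/19 = 0.7895
  3: TP=18, FN=4+1+3+1+0=9 → 18/27 = 0.6667
  4: TP=9, FN=3+0+0+0+0=3 → 9/12 = 0.7500
  5: TP=4, FN=2+1+1+1+1=6 → 4/10 = 0.4000
Weighted-recall = Σ (supportᵢ/N)·recallᵢ with N=121: (36/121)·0.4444 + (17/121)·0.4706 + (19/121)·0.7895 + (27/121)·0.6667 + (12/121)·0.7500 + (10/121)·0.4000 = 0.579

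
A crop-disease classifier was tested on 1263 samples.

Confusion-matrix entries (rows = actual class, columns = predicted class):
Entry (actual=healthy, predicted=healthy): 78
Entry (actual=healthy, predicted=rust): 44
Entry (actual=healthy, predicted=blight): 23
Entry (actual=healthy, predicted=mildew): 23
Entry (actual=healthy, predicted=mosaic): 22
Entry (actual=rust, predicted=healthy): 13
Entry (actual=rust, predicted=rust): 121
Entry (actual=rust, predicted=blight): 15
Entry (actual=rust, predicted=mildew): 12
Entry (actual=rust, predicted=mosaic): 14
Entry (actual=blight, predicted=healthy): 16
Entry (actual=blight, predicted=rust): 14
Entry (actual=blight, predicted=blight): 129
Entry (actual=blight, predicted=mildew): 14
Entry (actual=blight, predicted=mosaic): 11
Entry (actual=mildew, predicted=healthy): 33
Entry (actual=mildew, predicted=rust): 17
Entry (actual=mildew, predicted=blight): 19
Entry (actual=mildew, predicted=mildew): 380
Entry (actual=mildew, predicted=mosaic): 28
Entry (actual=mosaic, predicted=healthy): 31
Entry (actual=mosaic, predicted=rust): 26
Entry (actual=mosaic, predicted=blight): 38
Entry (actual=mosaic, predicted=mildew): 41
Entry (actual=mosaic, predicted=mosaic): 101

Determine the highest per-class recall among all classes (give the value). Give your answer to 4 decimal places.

0.7966

Per-class recall (TP/(TP+FN)):
  healthy: TP=78, FN=44+23+23+22=112 → 78/190 = 0.41053
  rust: TP=121, FN=13+15+12+14=54 → 121/175 = 0.69143
  blight: TP=129, FN=16+14+14+11=55 → 129/184 = 0.70109
  mildew: TP=380, FN=33+17+19+28=97 → 380/477 = 0.79665
  mosaic: TP=101, FN=31+26+38+41=136 → 101/237 = 0.42616
Highest is class 'mildew' with recall = 0.7966.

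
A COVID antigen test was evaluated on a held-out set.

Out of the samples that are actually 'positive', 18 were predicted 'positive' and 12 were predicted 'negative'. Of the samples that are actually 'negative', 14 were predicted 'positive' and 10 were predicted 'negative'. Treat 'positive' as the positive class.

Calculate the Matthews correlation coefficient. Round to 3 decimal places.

0.017

MCC = (TP·TN − FP·FN) / √((TP+FP)(TP+FN)(TN+FP)(TN+FN))
Numerator = 18·10 − 14·12 = 12
Denominator = √(32·30·24·22) = √506880 = 711.9551
MCC = 12 / 711.9551 = 0.017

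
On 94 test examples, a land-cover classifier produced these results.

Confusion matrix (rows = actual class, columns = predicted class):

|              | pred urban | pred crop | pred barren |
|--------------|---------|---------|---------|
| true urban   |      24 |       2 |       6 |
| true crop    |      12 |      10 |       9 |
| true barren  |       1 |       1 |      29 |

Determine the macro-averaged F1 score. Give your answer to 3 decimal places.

0.641

Per-class F1 score (2·TP/(2·TP+FP+FN)):
  urban: TP=24, FP=12+1=13, FN=2+6=8 → 48/69 = 0.6957
  crop: TP=10, FP=2+1=3, FN=12+9=21 → 20/44 = 0.4545
  barren: TP=29, FP=6+9=15, FN=1+1=2 → 58/75 = 0.7733
Macro-F1 score = mean = (0.6957 + 0.4545 + 0.7733) / 3 = 0.641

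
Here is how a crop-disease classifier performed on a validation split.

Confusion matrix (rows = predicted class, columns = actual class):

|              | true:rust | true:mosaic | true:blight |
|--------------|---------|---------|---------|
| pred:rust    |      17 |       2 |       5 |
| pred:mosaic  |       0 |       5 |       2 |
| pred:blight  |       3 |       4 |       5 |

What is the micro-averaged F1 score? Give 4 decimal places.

Micro-averaging pools counts across classes: ΣTP=27, ΣFP=16, ΣFN=16.
Micro-F1 score = 2·TP/(2·TP+FP+FN) on pooled counts = 0.6279 (equals overall accuracy in single-label multiclass).

0.6279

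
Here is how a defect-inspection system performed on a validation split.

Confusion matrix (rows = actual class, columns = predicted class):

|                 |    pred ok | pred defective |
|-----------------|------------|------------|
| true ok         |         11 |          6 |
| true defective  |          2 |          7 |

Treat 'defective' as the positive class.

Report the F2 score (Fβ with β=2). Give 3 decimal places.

Fβ = (1+β²)·TP / ((1+β²)·TP + β²·FN + FP), with β²=4
= 5·7 / (5·7 + 4·2 + 6) = 0.714

0.714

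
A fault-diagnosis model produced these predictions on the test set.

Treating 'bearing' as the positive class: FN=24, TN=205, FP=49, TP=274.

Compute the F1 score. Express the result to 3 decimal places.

Precision = TP/(TP+FP) = 274/323 = 0.8483
Recall = TP/(TP+FN) = 274/298 = 0.9195
F1 = 2·TP/(2·TP+FP+FN) = 548/621 = 0.882

0.882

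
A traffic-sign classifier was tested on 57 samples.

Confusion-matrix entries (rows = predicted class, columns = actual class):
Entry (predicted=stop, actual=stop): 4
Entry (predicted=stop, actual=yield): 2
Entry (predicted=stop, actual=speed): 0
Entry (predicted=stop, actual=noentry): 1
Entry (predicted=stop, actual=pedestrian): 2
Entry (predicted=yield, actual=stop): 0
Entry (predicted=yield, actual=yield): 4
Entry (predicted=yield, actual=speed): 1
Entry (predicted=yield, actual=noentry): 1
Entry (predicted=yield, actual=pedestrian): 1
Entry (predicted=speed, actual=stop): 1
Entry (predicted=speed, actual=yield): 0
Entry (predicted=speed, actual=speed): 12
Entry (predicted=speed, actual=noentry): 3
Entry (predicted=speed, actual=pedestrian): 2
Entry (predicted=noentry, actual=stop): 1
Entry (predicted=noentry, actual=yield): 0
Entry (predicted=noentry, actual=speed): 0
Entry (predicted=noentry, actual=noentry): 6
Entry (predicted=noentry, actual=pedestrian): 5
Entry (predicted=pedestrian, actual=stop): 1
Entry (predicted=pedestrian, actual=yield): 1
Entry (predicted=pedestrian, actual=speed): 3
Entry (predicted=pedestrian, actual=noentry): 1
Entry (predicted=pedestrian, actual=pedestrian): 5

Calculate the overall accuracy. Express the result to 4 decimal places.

Accuracy = trace / total = (4+4+12+6+5=31) / 57 = 31/57 = 0.5439

0.5439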